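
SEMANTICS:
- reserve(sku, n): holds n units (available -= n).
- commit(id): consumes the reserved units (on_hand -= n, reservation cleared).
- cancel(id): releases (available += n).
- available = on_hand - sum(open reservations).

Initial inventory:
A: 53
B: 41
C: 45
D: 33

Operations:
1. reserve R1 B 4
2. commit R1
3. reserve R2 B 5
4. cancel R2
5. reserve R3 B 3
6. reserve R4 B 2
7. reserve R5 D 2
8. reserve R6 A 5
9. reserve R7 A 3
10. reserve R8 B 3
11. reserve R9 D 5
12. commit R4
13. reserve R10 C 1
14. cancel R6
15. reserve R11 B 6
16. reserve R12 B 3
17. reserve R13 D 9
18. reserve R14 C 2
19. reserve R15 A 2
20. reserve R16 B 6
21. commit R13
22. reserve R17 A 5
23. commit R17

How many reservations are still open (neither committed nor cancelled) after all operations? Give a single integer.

Step 1: reserve R1 B 4 -> on_hand[A=53 B=41 C=45 D=33] avail[A=53 B=37 C=45 D=33] open={R1}
Step 2: commit R1 -> on_hand[A=53 B=37 C=45 D=33] avail[A=53 B=37 C=45 D=33] open={}
Step 3: reserve R2 B 5 -> on_hand[A=53 B=37 C=45 D=33] avail[A=53 B=32 C=45 D=33] open={R2}
Step 4: cancel R2 -> on_hand[A=53 B=37 C=45 D=33] avail[A=53 B=37 C=45 D=33] open={}
Step 5: reserve R3 B 3 -> on_hand[A=53 B=37 C=45 D=33] avail[A=53 B=34 C=45 D=33] open={R3}
Step 6: reserve R4 B 2 -> on_hand[A=53 B=37 C=45 D=33] avail[A=53 B=32 C=45 D=33] open={R3,R4}
Step 7: reserve R5 D 2 -> on_hand[A=53 B=37 C=45 D=33] avail[A=53 B=32 C=45 D=31] open={R3,R4,R5}
Step 8: reserve R6 A 5 -> on_hand[A=53 B=37 C=45 D=33] avail[A=48 B=32 C=45 D=31] open={R3,R4,R5,R6}
Step 9: reserve R7 A 3 -> on_hand[A=53 B=37 C=45 D=33] avail[A=45 B=32 C=45 D=31] open={R3,R4,R5,R6,R7}
Step 10: reserve R8 B 3 -> on_hand[A=53 B=37 C=45 D=33] avail[A=45 B=29 C=45 D=31] open={R3,R4,R5,R6,R7,R8}
Step 11: reserve R9 D 5 -> on_hand[A=53 B=37 C=45 D=33] avail[A=45 B=29 C=45 D=26] open={R3,R4,R5,R6,R7,R8,R9}
Step 12: commit R4 -> on_hand[A=53 B=35 C=45 D=33] avail[A=45 B=29 C=45 D=26] open={R3,R5,R6,R7,R8,R9}
Step 13: reserve R10 C 1 -> on_hand[A=53 B=35 C=45 D=33] avail[A=45 B=29 C=44 D=26] open={R10,R3,R5,R6,R7,R8,R9}
Step 14: cancel R6 -> on_hand[A=53 B=35 C=45 D=33] avail[A=50 B=29 C=44 D=26] open={R10,R3,R5,R7,R8,R9}
Step 15: reserve R11 B 6 -> on_hand[A=53 B=35 C=45 D=33] avail[A=50 B=23 C=44 D=26] open={R10,R11,R3,R5,R7,R8,R9}
Step 16: reserve R12 B 3 -> on_hand[A=53 B=35 C=45 D=33] avail[A=50 B=20 C=44 D=26] open={R10,R11,R12,R3,R5,R7,R8,R9}
Step 17: reserve R13 D 9 -> on_hand[A=53 B=35 C=45 D=33] avail[A=50 B=20 C=44 D=17] open={R10,R11,R12,R13,R3,R5,R7,R8,R9}
Step 18: reserve R14 C 2 -> on_hand[A=53 B=35 C=45 D=33] avail[A=50 B=20 C=42 D=17] open={R10,R11,R12,R13,R14,R3,R5,R7,R8,R9}
Step 19: reserve R15 A 2 -> on_hand[A=53 B=35 C=45 D=33] avail[A=48 B=20 C=42 D=17] open={R10,R11,R12,R13,R14,R15,R3,R5,R7,R8,R9}
Step 20: reserve R16 B 6 -> on_hand[A=53 B=35 C=45 D=33] avail[A=48 B=14 C=42 D=17] open={R10,R11,R12,R13,R14,R15,R16,R3,R5,R7,R8,R9}
Step 21: commit R13 -> on_hand[A=53 B=35 C=45 D=24] avail[A=48 B=14 C=42 D=17] open={R10,R11,R12,R14,R15,R16,R3,R5,R7,R8,R9}
Step 22: reserve R17 A 5 -> on_hand[A=53 B=35 C=45 D=24] avail[A=43 B=14 C=42 D=17] open={R10,R11,R12,R14,R15,R16,R17,R3,R5,R7,R8,R9}
Step 23: commit R17 -> on_hand[A=48 B=35 C=45 D=24] avail[A=43 B=14 C=42 D=17] open={R10,R11,R12,R14,R15,R16,R3,R5,R7,R8,R9}
Open reservations: ['R10', 'R11', 'R12', 'R14', 'R15', 'R16', 'R3', 'R5', 'R7', 'R8', 'R9'] -> 11

Answer: 11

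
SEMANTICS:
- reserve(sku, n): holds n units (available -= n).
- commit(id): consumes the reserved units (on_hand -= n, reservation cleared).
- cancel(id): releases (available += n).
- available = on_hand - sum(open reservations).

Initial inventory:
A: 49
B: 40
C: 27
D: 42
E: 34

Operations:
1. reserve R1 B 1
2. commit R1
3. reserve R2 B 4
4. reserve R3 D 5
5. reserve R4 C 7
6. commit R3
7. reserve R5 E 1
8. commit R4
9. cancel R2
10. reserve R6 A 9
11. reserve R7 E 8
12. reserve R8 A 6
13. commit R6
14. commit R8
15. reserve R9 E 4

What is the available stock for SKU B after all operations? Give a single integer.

Step 1: reserve R1 B 1 -> on_hand[A=49 B=40 C=27 D=42 E=34] avail[A=49 B=39 C=27 D=42 E=34] open={R1}
Step 2: commit R1 -> on_hand[A=49 B=39 C=27 D=42 E=34] avail[A=49 B=39 C=27 D=42 E=34] open={}
Step 3: reserve R2 B 4 -> on_hand[A=49 B=39 C=27 D=42 E=34] avail[A=49 B=35 C=27 D=42 E=34] open={R2}
Step 4: reserve R3 D 5 -> on_hand[A=49 B=39 C=27 D=42 E=34] avail[A=49 B=35 C=27 D=37 E=34] open={R2,R3}
Step 5: reserve R4 C 7 -> on_hand[A=49 B=39 C=27 D=42 E=34] avail[A=49 B=35 C=20 D=37 E=34] open={R2,R3,R4}
Step 6: commit R3 -> on_hand[A=49 B=39 C=27 D=37 E=34] avail[A=49 B=35 C=20 D=37 E=34] open={R2,R4}
Step 7: reserve R5 E 1 -> on_hand[A=49 B=39 C=27 D=37 E=34] avail[A=49 B=35 C=20 D=37 E=33] open={R2,R4,R5}
Step 8: commit R4 -> on_hand[A=49 B=39 C=20 D=37 E=34] avail[A=49 B=35 C=20 D=37 E=33] open={R2,R5}
Step 9: cancel R2 -> on_hand[A=49 B=39 C=20 D=37 E=34] avail[A=49 B=39 C=20 D=37 E=33] open={R5}
Step 10: reserve R6 A 9 -> on_hand[A=49 B=39 C=20 D=37 E=34] avail[A=40 B=39 C=20 D=37 E=33] open={R5,R6}
Step 11: reserve R7 E 8 -> on_hand[A=49 B=39 C=20 D=37 E=34] avail[A=40 B=39 C=20 D=37 E=25] open={R5,R6,R7}
Step 12: reserve R8 A 6 -> on_hand[A=49 B=39 C=20 D=37 E=34] avail[A=34 B=39 C=20 D=37 E=25] open={R5,R6,R7,R8}
Step 13: commit R6 -> on_hand[A=40 B=39 C=20 D=37 E=34] avail[A=34 B=39 C=20 D=37 E=25] open={R5,R7,R8}
Step 14: commit R8 -> on_hand[A=34 B=39 C=20 D=37 E=34] avail[A=34 B=39 C=20 D=37 E=25] open={R5,R7}
Step 15: reserve R9 E 4 -> on_hand[A=34 B=39 C=20 D=37 E=34] avail[A=34 B=39 C=20 D=37 E=21] open={R5,R7,R9}
Final available[B] = 39

Answer: 39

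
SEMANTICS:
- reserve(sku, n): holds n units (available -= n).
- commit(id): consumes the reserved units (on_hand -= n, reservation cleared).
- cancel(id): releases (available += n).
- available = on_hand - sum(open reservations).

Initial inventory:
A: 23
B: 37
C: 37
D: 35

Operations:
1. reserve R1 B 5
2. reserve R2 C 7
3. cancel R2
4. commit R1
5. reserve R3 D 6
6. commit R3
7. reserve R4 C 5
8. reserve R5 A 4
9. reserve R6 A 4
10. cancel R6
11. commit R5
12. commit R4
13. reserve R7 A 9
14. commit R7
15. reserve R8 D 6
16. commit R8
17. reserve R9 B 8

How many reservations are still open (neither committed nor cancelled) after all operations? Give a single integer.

Step 1: reserve R1 B 5 -> on_hand[A=23 B=37 C=37 D=35] avail[A=23 B=32 C=37 D=35] open={R1}
Step 2: reserve R2 C 7 -> on_hand[A=23 B=37 C=37 D=35] avail[A=23 B=32 C=30 D=35] open={R1,R2}
Step 3: cancel R2 -> on_hand[A=23 B=37 C=37 D=35] avail[A=23 B=32 C=37 D=35] open={R1}
Step 4: commit R1 -> on_hand[A=23 B=32 C=37 D=35] avail[A=23 B=32 C=37 D=35] open={}
Step 5: reserve R3 D 6 -> on_hand[A=23 B=32 C=37 D=35] avail[A=23 B=32 C=37 D=29] open={R3}
Step 6: commit R3 -> on_hand[A=23 B=32 C=37 D=29] avail[A=23 B=32 C=37 D=29] open={}
Step 7: reserve R4 C 5 -> on_hand[A=23 B=32 C=37 D=29] avail[A=23 B=32 C=32 D=29] open={R4}
Step 8: reserve R5 A 4 -> on_hand[A=23 B=32 C=37 D=29] avail[A=19 B=32 C=32 D=29] open={R4,R5}
Step 9: reserve R6 A 4 -> on_hand[A=23 B=32 C=37 D=29] avail[A=15 B=32 C=32 D=29] open={R4,R5,R6}
Step 10: cancel R6 -> on_hand[A=23 B=32 C=37 D=29] avail[A=19 B=32 C=32 D=29] open={R4,R5}
Step 11: commit R5 -> on_hand[A=19 B=32 C=37 D=29] avail[A=19 B=32 C=32 D=29] open={R4}
Step 12: commit R4 -> on_hand[A=19 B=32 C=32 D=29] avail[A=19 B=32 C=32 D=29] open={}
Step 13: reserve R7 A 9 -> on_hand[A=19 B=32 C=32 D=29] avail[A=10 B=32 C=32 D=29] open={R7}
Step 14: commit R7 -> on_hand[A=10 B=32 C=32 D=29] avail[A=10 B=32 C=32 D=29] open={}
Step 15: reserve R8 D 6 -> on_hand[A=10 B=32 C=32 D=29] avail[A=10 B=32 C=32 D=23] open={R8}
Step 16: commit R8 -> on_hand[A=10 B=32 C=32 D=23] avail[A=10 B=32 C=32 D=23] open={}
Step 17: reserve R9 B 8 -> on_hand[A=10 B=32 C=32 D=23] avail[A=10 B=24 C=32 D=23] open={R9}
Open reservations: ['R9'] -> 1

Answer: 1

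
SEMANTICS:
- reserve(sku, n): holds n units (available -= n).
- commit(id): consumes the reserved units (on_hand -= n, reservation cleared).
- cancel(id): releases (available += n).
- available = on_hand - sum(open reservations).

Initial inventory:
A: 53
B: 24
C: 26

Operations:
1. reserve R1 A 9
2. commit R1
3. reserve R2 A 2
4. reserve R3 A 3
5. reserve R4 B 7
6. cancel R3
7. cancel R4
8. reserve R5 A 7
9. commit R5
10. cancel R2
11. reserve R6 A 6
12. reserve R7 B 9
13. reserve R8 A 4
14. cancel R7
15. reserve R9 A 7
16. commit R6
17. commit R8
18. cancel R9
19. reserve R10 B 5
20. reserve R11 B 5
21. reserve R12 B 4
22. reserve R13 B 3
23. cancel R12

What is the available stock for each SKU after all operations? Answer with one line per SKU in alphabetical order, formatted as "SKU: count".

Answer: A: 27
B: 11
C: 26

Derivation:
Step 1: reserve R1 A 9 -> on_hand[A=53 B=24 C=26] avail[A=44 B=24 C=26] open={R1}
Step 2: commit R1 -> on_hand[A=44 B=24 C=26] avail[A=44 B=24 C=26] open={}
Step 3: reserve R2 A 2 -> on_hand[A=44 B=24 C=26] avail[A=42 B=24 C=26] open={R2}
Step 4: reserve R3 A 3 -> on_hand[A=44 B=24 C=26] avail[A=39 B=24 C=26] open={R2,R3}
Step 5: reserve R4 B 7 -> on_hand[A=44 B=24 C=26] avail[A=39 B=17 C=26] open={R2,R3,R4}
Step 6: cancel R3 -> on_hand[A=44 B=24 C=26] avail[A=42 B=17 C=26] open={R2,R4}
Step 7: cancel R4 -> on_hand[A=44 B=24 C=26] avail[A=42 B=24 C=26] open={R2}
Step 8: reserve R5 A 7 -> on_hand[A=44 B=24 C=26] avail[A=35 B=24 C=26] open={R2,R5}
Step 9: commit R5 -> on_hand[A=37 B=24 C=26] avail[A=35 B=24 C=26] open={R2}
Step 10: cancel R2 -> on_hand[A=37 B=24 C=26] avail[A=37 B=24 C=26] open={}
Step 11: reserve R6 A 6 -> on_hand[A=37 B=24 C=26] avail[A=31 B=24 C=26] open={R6}
Step 12: reserve R7 B 9 -> on_hand[A=37 B=24 C=26] avail[A=31 B=15 C=26] open={R6,R7}
Step 13: reserve R8 A 4 -> on_hand[A=37 B=24 C=26] avail[A=27 B=15 C=26] open={R6,R7,R8}
Step 14: cancel R7 -> on_hand[A=37 B=24 C=26] avail[A=27 B=24 C=26] open={R6,R8}
Step 15: reserve R9 A 7 -> on_hand[A=37 B=24 C=26] avail[A=20 B=24 C=26] open={R6,R8,R9}
Step 16: commit R6 -> on_hand[A=31 B=24 C=26] avail[A=20 B=24 C=26] open={R8,R9}
Step 17: commit R8 -> on_hand[A=27 B=24 C=26] avail[A=20 B=24 C=26] open={R9}
Step 18: cancel R9 -> on_hand[A=27 B=24 C=26] avail[A=27 B=24 C=26] open={}
Step 19: reserve R10 B 5 -> on_hand[A=27 B=24 C=26] avail[A=27 B=19 C=26] open={R10}
Step 20: reserve R11 B 5 -> on_hand[A=27 B=24 C=26] avail[A=27 B=14 C=26] open={R10,R11}
Step 21: reserve R12 B 4 -> on_hand[A=27 B=24 C=26] avail[A=27 B=10 C=26] open={R10,R11,R12}
Step 22: reserve R13 B 3 -> on_hand[A=27 B=24 C=26] avail[A=27 B=7 C=26] open={R10,R11,R12,R13}
Step 23: cancel R12 -> on_hand[A=27 B=24 C=26] avail[A=27 B=11 C=26] open={R10,R11,R13}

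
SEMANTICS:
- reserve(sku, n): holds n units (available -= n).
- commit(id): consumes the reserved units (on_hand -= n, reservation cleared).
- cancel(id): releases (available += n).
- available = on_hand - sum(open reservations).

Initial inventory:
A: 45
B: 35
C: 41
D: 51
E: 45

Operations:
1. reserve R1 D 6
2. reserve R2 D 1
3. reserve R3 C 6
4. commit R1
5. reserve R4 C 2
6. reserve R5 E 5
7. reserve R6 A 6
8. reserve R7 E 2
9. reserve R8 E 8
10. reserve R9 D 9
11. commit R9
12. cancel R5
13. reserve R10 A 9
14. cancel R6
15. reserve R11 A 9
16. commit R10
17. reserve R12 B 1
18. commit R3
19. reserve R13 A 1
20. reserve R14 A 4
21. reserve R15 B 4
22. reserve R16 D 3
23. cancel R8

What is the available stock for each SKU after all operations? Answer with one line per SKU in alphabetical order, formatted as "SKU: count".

Step 1: reserve R1 D 6 -> on_hand[A=45 B=35 C=41 D=51 E=45] avail[A=45 B=35 C=41 D=45 E=45] open={R1}
Step 2: reserve R2 D 1 -> on_hand[A=45 B=35 C=41 D=51 E=45] avail[A=45 B=35 C=41 D=44 E=45] open={R1,R2}
Step 3: reserve R3 C 6 -> on_hand[A=45 B=35 C=41 D=51 E=45] avail[A=45 B=35 C=35 D=44 E=45] open={R1,R2,R3}
Step 4: commit R1 -> on_hand[A=45 B=35 C=41 D=45 E=45] avail[A=45 B=35 C=35 D=44 E=45] open={R2,R3}
Step 5: reserve R4 C 2 -> on_hand[A=45 B=35 C=41 D=45 E=45] avail[A=45 B=35 C=33 D=44 E=45] open={R2,R3,R4}
Step 6: reserve R5 E 5 -> on_hand[A=45 B=35 C=41 D=45 E=45] avail[A=45 B=35 C=33 D=44 E=40] open={R2,R3,R4,R5}
Step 7: reserve R6 A 6 -> on_hand[A=45 B=35 C=41 D=45 E=45] avail[A=39 B=35 C=33 D=44 E=40] open={R2,R3,R4,R5,R6}
Step 8: reserve R7 E 2 -> on_hand[A=45 B=35 C=41 D=45 E=45] avail[A=39 B=35 C=33 D=44 E=38] open={R2,R3,R4,R5,R6,R7}
Step 9: reserve R8 E 8 -> on_hand[A=45 B=35 C=41 D=45 E=45] avail[A=39 B=35 C=33 D=44 E=30] open={R2,R3,R4,R5,R6,R7,R8}
Step 10: reserve R9 D 9 -> on_hand[A=45 B=35 C=41 D=45 E=45] avail[A=39 B=35 C=33 D=35 E=30] open={R2,R3,R4,R5,R6,R7,R8,R9}
Step 11: commit R9 -> on_hand[A=45 B=35 C=41 D=36 E=45] avail[A=39 B=35 C=33 D=35 E=30] open={R2,R3,R4,R5,R6,R7,R8}
Step 12: cancel R5 -> on_hand[A=45 B=35 C=41 D=36 E=45] avail[A=39 B=35 C=33 D=35 E=35] open={R2,R3,R4,R6,R7,R8}
Step 13: reserve R10 A 9 -> on_hand[A=45 B=35 C=41 D=36 E=45] avail[A=30 B=35 C=33 D=35 E=35] open={R10,R2,R3,R4,R6,R7,R8}
Step 14: cancel R6 -> on_hand[A=45 B=35 C=41 D=36 E=45] avail[A=36 B=35 C=33 D=35 E=35] open={R10,R2,R3,R4,R7,R8}
Step 15: reserve R11 A 9 -> on_hand[A=45 B=35 C=41 D=36 E=45] avail[A=27 B=35 C=33 D=35 E=35] open={R10,R11,R2,R3,R4,R7,R8}
Step 16: commit R10 -> on_hand[A=36 B=35 C=41 D=36 E=45] avail[A=27 B=35 C=33 D=35 E=35] open={R11,R2,R3,R4,R7,R8}
Step 17: reserve R12 B 1 -> on_hand[A=36 B=35 C=41 D=36 E=45] avail[A=27 B=34 C=33 D=35 E=35] open={R11,R12,R2,R3,R4,R7,R8}
Step 18: commit R3 -> on_hand[A=36 B=35 C=35 D=36 E=45] avail[A=27 B=34 C=33 D=35 E=35] open={R11,R12,R2,R4,R7,R8}
Step 19: reserve R13 A 1 -> on_hand[A=36 B=35 C=35 D=36 E=45] avail[A=26 B=34 C=33 D=35 E=35] open={R11,R12,R13,R2,R4,R7,R8}
Step 20: reserve R14 A 4 -> on_hand[A=36 B=35 C=35 D=36 E=45] avail[A=22 B=34 C=33 D=35 E=35] open={R11,R12,R13,R14,R2,R4,R7,R8}
Step 21: reserve R15 B 4 -> on_hand[A=36 B=35 C=35 D=36 E=45] avail[A=22 B=30 C=33 D=35 E=35] open={R11,R12,R13,R14,R15,R2,R4,R7,R8}
Step 22: reserve R16 D 3 -> on_hand[A=36 B=35 C=35 D=36 E=45] avail[A=22 B=30 C=33 D=32 E=35] open={R11,R12,R13,R14,R15,R16,R2,R4,R7,R8}
Step 23: cancel R8 -> on_hand[A=36 B=35 C=35 D=36 E=45] avail[A=22 B=30 C=33 D=32 E=43] open={R11,R12,R13,R14,R15,R16,R2,R4,R7}

Answer: A: 22
B: 30
C: 33
D: 32
E: 43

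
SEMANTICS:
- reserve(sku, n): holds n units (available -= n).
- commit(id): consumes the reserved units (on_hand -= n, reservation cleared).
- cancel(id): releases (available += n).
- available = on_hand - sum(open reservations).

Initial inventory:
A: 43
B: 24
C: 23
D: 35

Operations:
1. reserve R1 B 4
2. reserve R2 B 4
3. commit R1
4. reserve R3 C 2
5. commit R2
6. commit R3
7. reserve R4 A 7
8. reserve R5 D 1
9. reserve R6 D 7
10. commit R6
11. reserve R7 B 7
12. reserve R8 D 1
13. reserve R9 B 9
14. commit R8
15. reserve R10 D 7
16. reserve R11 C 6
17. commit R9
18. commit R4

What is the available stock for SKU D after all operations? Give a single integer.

Answer: 19

Derivation:
Step 1: reserve R1 B 4 -> on_hand[A=43 B=24 C=23 D=35] avail[A=43 B=20 C=23 D=35] open={R1}
Step 2: reserve R2 B 4 -> on_hand[A=43 B=24 C=23 D=35] avail[A=43 B=16 C=23 D=35] open={R1,R2}
Step 3: commit R1 -> on_hand[A=43 B=20 C=23 D=35] avail[A=43 B=16 C=23 D=35] open={R2}
Step 4: reserve R3 C 2 -> on_hand[A=43 B=20 C=23 D=35] avail[A=43 B=16 C=21 D=35] open={R2,R3}
Step 5: commit R2 -> on_hand[A=43 B=16 C=23 D=35] avail[A=43 B=16 C=21 D=35] open={R3}
Step 6: commit R3 -> on_hand[A=43 B=16 C=21 D=35] avail[A=43 B=16 C=21 D=35] open={}
Step 7: reserve R4 A 7 -> on_hand[A=43 B=16 C=21 D=35] avail[A=36 B=16 C=21 D=35] open={R4}
Step 8: reserve R5 D 1 -> on_hand[A=43 B=16 C=21 D=35] avail[A=36 B=16 C=21 D=34] open={R4,R5}
Step 9: reserve R6 D 7 -> on_hand[A=43 B=16 C=21 D=35] avail[A=36 B=16 C=21 D=27] open={R4,R5,R6}
Step 10: commit R6 -> on_hand[A=43 B=16 C=21 D=28] avail[A=36 B=16 C=21 D=27] open={R4,R5}
Step 11: reserve R7 B 7 -> on_hand[A=43 B=16 C=21 D=28] avail[A=36 B=9 C=21 D=27] open={R4,R5,R7}
Step 12: reserve R8 D 1 -> on_hand[A=43 B=16 C=21 D=28] avail[A=36 B=9 C=21 D=26] open={R4,R5,R7,R8}
Step 13: reserve R9 B 9 -> on_hand[A=43 B=16 C=21 D=28] avail[A=36 B=0 C=21 D=26] open={R4,R5,R7,R8,R9}
Step 14: commit R8 -> on_hand[A=43 B=16 C=21 D=27] avail[A=36 B=0 C=21 D=26] open={R4,R5,R7,R9}
Step 15: reserve R10 D 7 -> on_hand[A=43 B=16 C=21 D=27] avail[A=36 B=0 C=21 D=19] open={R10,R4,R5,R7,R9}
Step 16: reserve R11 C 6 -> on_hand[A=43 B=16 C=21 D=27] avail[A=36 B=0 C=15 D=19] open={R10,R11,R4,R5,R7,R9}
Step 17: commit R9 -> on_hand[A=43 B=7 C=21 D=27] avail[A=36 B=0 C=15 D=19] open={R10,R11,R4,R5,R7}
Step 18: commit R4 -> on_hand[A=36 B=7 C=21 D=27] avail[A=36 B=0 C=15 D=19] open={R10,R11,R5,R7}
Final available[D] = 19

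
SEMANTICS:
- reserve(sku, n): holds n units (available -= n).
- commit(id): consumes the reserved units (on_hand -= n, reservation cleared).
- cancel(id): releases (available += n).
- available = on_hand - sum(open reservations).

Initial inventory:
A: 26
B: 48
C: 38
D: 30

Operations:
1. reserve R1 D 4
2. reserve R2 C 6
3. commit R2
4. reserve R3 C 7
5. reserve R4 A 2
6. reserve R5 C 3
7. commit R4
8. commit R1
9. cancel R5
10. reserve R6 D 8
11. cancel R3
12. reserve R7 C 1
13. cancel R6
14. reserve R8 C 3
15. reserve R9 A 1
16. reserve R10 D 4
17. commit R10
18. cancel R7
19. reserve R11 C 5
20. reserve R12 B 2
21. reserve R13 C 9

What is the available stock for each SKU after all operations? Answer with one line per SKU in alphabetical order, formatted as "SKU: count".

Answer: A: 23
B: 46
C: 15
D: 22

Derivation:
Step 1: reserve R1 D 4 -> on_hand[A=26 B=48 C=38 D=30] avail[A=26 B=48 C=38 D=26] open={R1}
Step 2: reserve R2 C 6 -> on_hand[A=26 B=48 C=38 D=30] avail[A=26 B=48 C=32 D=26] open={R1,R2}
Step 3: commit R2 -> on_hand[A=26 B=48 C=32 D=30] avail[A=26 B=48 C=32 D=26] open={R1}
Step 4: reserve R3 C 7 -> on_hand[A=26 B=48 C=32 D=30] avail[A=26 B=48 C=25 D=26] open={R1,R3}
Step 5: reserve R4 A 2 -> on_hand[A=26 B=48 C=32 D=30] avail[A=24 B=48 C=25 D=26] open={R1,R3,R4}
Step 6: reserve R5 C 3 -> on_hand[A=26 B=48 C=32 D=30] avail[A=24 B=48 C=22 D=26] open={R1,R3,R4,R5}
Step 7: commit R4 -> on_hand[A=24 B=48 C=32 D=30] avail[A=24 B=48 C=22 D=26] open={R1,R3,R5}
Step 8: commit R1 -> on_hand[A=24 B=48 C=32 D=26] avail[A=24 B=48 C=22 D=26] open={R3,R5}
Step 9: cancel R5 -> on_hand[A=24 B=48 C=32 D=26] avail[A=24 B=48 C=25 D=26] open={R3}
Step 10: reserve R6 D 8 -> on_hand[A=24 B=48 C=32 D=26] avail[A=24 B=48 C=25 D=18] open={R3,R6}
Step 11: cancel R3 -> on_hand[A=24 B=48 C=32 D=26] avail[A=24 B=48 C=32 D=18] open={R6}
Step 12: reserve R7 C 1 -> on_hand[A=24 B=48 C=32 D=26] avail[A=24 B=48 C=31 D=18] open={R6,R7}
Step 13: cancel R6 -> on_hand[A=24 B=48 C=32 D=26] avail[A=24 B=48 C=31 D=26] open={R7}
Step 14: reserve R8 C 3 -> on_hand[A=24 B=48 C=32 D=26] avail[A=24 B=48 C=28 D=26] open={R7,R8}
Step 15: reserve R9 A 1 -> on_hand[A=24 B=48 C=32 D=26] avail[A=23 B=48 C=28 D=26] open={R7,R8,R9}
Step 16: reserve R10 D 4 -> on_hand[A=24 B=48 C=32 D=26] avail[A=23 B=48 C=28 D=22] open={R10,R7,R8,R9}
Step 17: commit R10 -> on_hand[A=24 B=48 C=32 D=22] avail[A=23 B=48 C=28 D=22] open={R7,R8,R9}
Step 18: cancel R7 -> on_hand[A=24 B=48 C=32 D=22] avail[A=23 B=48 C=29 D=22] open={R8,R9}
Step 19: reserve R11 C 5 -> on_hand[A=24 B=48 C=32 D=22] avail[A=23 B=48 C=24 D=22] open={R11,R8,R9}
Step 20: reserve R12 B 2 -> on_hand[A=24 B=48 C=32 D=22] avail[A=23 B=46 C=24 D=22] open={R11,R12,R8,R9}
Step 21: reserve R13 C 9 -> on_hand[A=24 B=48 C=32 D=22] avail[A=23 B=46 C=15 D=22] open={R11,R12,R13,R8,R9}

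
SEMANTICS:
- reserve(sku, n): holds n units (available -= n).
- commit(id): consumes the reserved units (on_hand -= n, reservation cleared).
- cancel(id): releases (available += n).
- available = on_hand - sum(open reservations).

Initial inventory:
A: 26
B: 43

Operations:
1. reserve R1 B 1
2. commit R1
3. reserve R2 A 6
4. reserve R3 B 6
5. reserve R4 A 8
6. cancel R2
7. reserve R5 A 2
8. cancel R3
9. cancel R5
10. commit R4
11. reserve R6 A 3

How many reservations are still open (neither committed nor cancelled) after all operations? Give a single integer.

Answer: 1

Derivation:
Step 1: reserve R1 B 1 -> on_hand[A=26 B=43] avail[A=26 B=42] open={R1}
Step 2: commit R1 -> on_hand[A=26 B=42] avail[A=26 B=42] open={}
Step 3: reserve R2 A 6 -> on_hand[A=26 B=42] avail[A=20 B=42] open={R2}
Step 4: reserve R3 B 6 -> on_hand[A=26 B=42] avail[A=20 B=36] open={R2,R3}
Step 5: reserve R4 A 8 -> on_hand[A=26 B=42] avail[A=12 B=36] open={R2,R3,R4}
Step 6: cancel R2 -> on_hand[A=26 B=42] avail[A=18 B=36] open={R3,R4}
Step 7: reserve R5 A 2 -> on_hand[A=26 B=42] avail[A=16 B=36] open={R3,R4,R5}
Step 8: cancel R3 -> on_hand[A=26 B=42] avail[A=16 B=42] open={R4,R5}
Step 9: cancel R5 -> on_hand[A=26 B=42] avail[A=18 B=42] open={R4}
Step 10: commit R4 -> on_hand[A=18 B=42] avail[A=18 B=42] open={}
Step 11: reserve R6 A 3 -> on_hand[A=18 B=42] avail[A=15 B=42] open={R6}
Open reservations: ['R6'] -> 1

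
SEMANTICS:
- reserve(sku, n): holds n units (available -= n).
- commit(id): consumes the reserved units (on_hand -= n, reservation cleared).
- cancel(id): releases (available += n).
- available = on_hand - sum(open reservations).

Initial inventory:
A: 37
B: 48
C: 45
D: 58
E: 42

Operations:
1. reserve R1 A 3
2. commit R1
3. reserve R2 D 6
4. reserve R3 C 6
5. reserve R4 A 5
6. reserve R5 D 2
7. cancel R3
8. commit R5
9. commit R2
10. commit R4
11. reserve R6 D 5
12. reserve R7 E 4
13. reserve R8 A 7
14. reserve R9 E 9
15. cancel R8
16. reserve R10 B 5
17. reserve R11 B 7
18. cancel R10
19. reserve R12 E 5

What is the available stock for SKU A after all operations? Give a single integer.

Step 1: reserve R1 A 3 -> on_hand[A=37 B=48 C=45 D=58 E=42] avail[A=34 B=48 C=45 D=58 E=42] open={R1}
Step 2: commit R1 -> on_hand[A=34 B=48 C=45 D=58 E=42] avail[A=34 B=48 C=45 D=58 E=42] open={}
Step 3: reserve R2 D 6 -> on_hand[A=34 B=48 C=45 D=58 E=42] avail[A=34 B=48 C=45 D=52 E=42] open={R2}
Step 4: reserve R3 C 6 -> on_hand[A=34 B=48 C=45 D=58 E=42] avail[A=34 B=48 C=39 D=52 E=42] open={R2,R3}
Step 5: reserve R4 A 5 -> on_hand[A=34 B=48 C=45 D=58 E=42] avail[A=29 B=48 C=39 D=52 E=42] open={R2,R3,R4}
Step 6: reserve R5 D 2 -> on_hand[A=34 B=48 C=45 D=58 E=42] avail[A=29 B=48 C=39 D=50 E=42] open={R2,R3,R4,R5}
Step 7: cancel R3 -> on_hand[A=34 B=48 C=45 D=58 E=42] avail[A=29 B=48 C=45 D=50 E=42] open={R2,R4,R5}
Step 8: commit R5 -> on_hand[A=34 B=48 C=45 D=56 E=42] avail[A=29 B=48 C=45 D=50 E=42] open={R2,R4}
Step 9: commit R2 -> on_hand[A=34 B=48 C=45 D=50 E=42] avail[A=29 B=48 C=45 D=50 E=42] open={R4}
Step 10: commit R4 -> on_hand[A=29 B=48 C=45 D=50 E=42] avail[A=29 B=48 C=45 D=50 E=42] open={}
Step 11: reserve R6 D 5 -> on_hand[A=29 B=48 C=45 D=50 E=42] avail[A=29 B=48 C=45 D=45 E=42] open={R6}
Step 12: reserve R7 E 4 -> on_hand[A=29 B=48 C=45 D=50 E=42] avail[A=29 B=48 C=45 D=45 E=38] open={R6,R7}
Step 13: reserve R8 A 7 -> on_hand[A=29 B=48 C=45 D=50 E=42] avail[A=22 B=48 C=45 D=45 E=38] open={R6,R7,R8}
Step 14: reserve R9 E 9 -> on_hand[A=29 B=48 C=45 D=50 E=42] avail[A=22 B=48 C=45 D=45 E=29] open={R6,R7,R8,R9}
Step 15: cancel R8 -> on_hand[A=29 B=48 C=45 D=50 E=42] avail[A=29 B=48 C=45 D=45 E=29] open={R6,R7,R9}
Step 16: reserve R10 B 5 -> on_hand[A=29 B=48 C=45 D=50 E=42] avail[A=29 B=43 C=45 D=45 E=29] open={R10,R6,R7,R9}
Step 17: reserve R11 B 7 -> on_hand[A=29 B=48 C=45 D=50 E=42] avail[A=29 B=36 C=45 D=45 E=29] open={R10,R11,R6,R7,R9}
Step 18: cancel R10 -> on_hand[A=29 B=48 C=45 D=50 E=42] avail[A=29 B=41 C=45 D=45 E=29] open={R11,R6,R7,R9}
Step 19: reserve R12 E 5 -> on_hand[A=29 B=48 C=45 D=50 E=42] avail[A=29 B=41 C=45 D=45 E=24] open={R11,R12,R6,R7,R9}
Final available[A] = 29

Answer: 29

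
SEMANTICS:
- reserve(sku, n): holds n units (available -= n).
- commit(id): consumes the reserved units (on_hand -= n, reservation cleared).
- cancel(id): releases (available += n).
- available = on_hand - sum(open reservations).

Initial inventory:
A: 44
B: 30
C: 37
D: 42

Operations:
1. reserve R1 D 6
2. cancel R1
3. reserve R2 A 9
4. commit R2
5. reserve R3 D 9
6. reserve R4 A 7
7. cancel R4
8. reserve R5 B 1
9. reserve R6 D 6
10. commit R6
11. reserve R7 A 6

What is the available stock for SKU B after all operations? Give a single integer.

Answer: 29

Derivation:
Step 1: reserve R1 D 6 -> on_hand[A=44 B=30 C=37 D=42] avail[A=44 B=30 C=37 D=36] open={R1}
Step 2: cancel R1 -> on_hand[A=44 B=30 C=37 D=42] avail[A=44 B=30 C=37 D=42] open={}
Step 3: reserve R2 A 9 -> on_hand[A=44 B=30 C=37 D=42] avail[A=35 B=30 C=37 D=42] open={R2}
Step 4: commit R2 -> on_hand[A=35 B=30 C=37 D=42] avail[A=35 B=30 C=37 D=42] open={}
Step 5: reserve R3 D 9 -> on_hand[A=35 B=30 C=37 D=42] avail[A=35 B=30 C=37 D=33] open={R3}
Step 6: reserve R4 A 7 -> on_hand[A=35 B=30 C=37 D=42] avail[A=28 B=30 C=37 D=33] open={R3,R4}
Step 7: cancel R4 -> on_hand[A=35 B=30 C=37 D=42] avail[A=35 B=30 C=37 D=33] open={R3}
Step 8: reserve R5 B 1 -> on_hand[A=35 B=30 C=37 D=42] avail[A=35 B=29 C=37 D=33] open={R3,R5}
Step 9: reserve R6 D 6 -> on_hand[A=35 B=30 C=37 D=42] avail[A=35 B=29 C=37 D=27] open={R3,R5,R6}
Step 10: commit R6 -> on_hand[A=35 B=30 C=37 D=36] avail[A=35 B=29 C=37 D=27] open={R3,R5}
Step 11: reserve R7 A 6 -> on_hand[A=35 B=30 C=37 D=36] avail[A=29 B=29 C=37 D=27] open={R3,R5,R7}
Final available[B] = 29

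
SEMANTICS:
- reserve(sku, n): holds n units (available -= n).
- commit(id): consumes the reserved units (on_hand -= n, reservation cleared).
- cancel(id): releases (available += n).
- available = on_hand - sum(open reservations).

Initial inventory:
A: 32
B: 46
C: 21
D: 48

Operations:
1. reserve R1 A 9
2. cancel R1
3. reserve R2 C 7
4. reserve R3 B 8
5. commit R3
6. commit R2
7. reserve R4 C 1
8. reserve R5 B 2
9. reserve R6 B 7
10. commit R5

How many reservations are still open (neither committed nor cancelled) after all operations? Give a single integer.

Answer: 2

Derivation:
Step 1: reserve R1 A 9 -> on_hand[A=32 B=46 C=21 D=48] avail[A=23 B=46 C=21 D=48] open={R1}
Step 2: cancel R1 -> on_hand[A=32 B=46 C=21 D=48] avail[A=32 B=46 C=21 D=48] open={}
Step 3: reserve R2 C 7 -> on_hand[A=32 B=46 C=21 D=48] avail[A=32 B=46 C=14 D=48] open={R2}
Step 4: reserve R3 B 8 -> on_hand[A=32 B=46 C=21 D=48] avail[A=32 B=38 C=14 D=48] open={R2,R3}
Step 5: commit R3 -> on_hand[A=32 B=38 C=21 D=48] avail[A=32 B=38 C=14 D=48] open={R2}
Step 6: commit R2 -> on_hand[A=32 B=38 C=14 D=48] avail[A=32 B=38 C=14 D=48] open={}
Step 7: reserve R4 C 1 -> on_hand[A=32 B=38 C=14 D=48] avail[A=32 B=38 C=13 D=48] open={R4}
Step 8: reserve R5 B 2 -> on_hand[A=32 B=38 C=14 D=48] avail[A=32 B=36 C=13 D=48] open={R4,R5}
Step 9: reserve R6 B 7 -> on_hand[A=32 B=38 C=14 D=48] avail[A=32 B=29 C=13 D=48] open={R4,R5,R6}
Step 10: commit R5 -> on_hand[A=32 B=36 C=14 D=48] avail[A=32 B=29 C=13 D=48] open={R4,R6}
Open reservations: ['R4', 'R6'] -> 2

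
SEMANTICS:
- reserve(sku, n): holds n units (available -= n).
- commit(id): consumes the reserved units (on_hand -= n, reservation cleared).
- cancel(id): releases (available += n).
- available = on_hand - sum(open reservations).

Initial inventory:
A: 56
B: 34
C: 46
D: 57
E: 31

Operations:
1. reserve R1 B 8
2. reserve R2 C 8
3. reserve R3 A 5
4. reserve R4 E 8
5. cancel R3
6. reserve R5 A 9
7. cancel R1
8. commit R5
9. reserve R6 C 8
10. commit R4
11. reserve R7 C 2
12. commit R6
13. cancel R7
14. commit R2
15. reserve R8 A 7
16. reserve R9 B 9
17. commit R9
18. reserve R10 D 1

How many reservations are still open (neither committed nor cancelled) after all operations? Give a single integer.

Answer: 2

Derivation:
Step 1: reserve R1 B 8 -> on_hand[A=56 B=34 C=46 D=57 E=31] avail[A=56 B=26 C=46 D=57 E=31] open={R1}
Step 2: reserve R2 C 8 -> on_hand[A=56 B=34 C=46 D=57 E=31] avail[A=56 B=26 C=38 D=57 E=31] open={R1,R2}
Step 3: reserve R3 A 5 -> on_hand[A=56 B=34 C=46 D=57 E=31] avail[A=51 B=26 C=38 D=57 E=31] open={R1,R2,R3}
Step 4: reserve R4 E 8 -> on_hand[A=56 B=34 C=46 D=57 E=31] avail[A=51 B=26 C=38 D=57 E=23] open={R1,R2,R3,R4}
Step 5: cancel R3 -> on_hand[A=56 B=34 C=46 D=57 E=31] avail[A=56 B=26 C=38 D=57 E=23] open={R1,R2,R4}
Step 6: reserve R5 A 9 -> on_hand[A=56 B=34 C=46 D=57 E=31] avail[A=47 B=26 C=38 D=57 E=23] open={R1,R2,R4,R5}
Step 7: cancel R1 -> on_hand[A=56 B=34 C=46 D=57 E=31] avail[A=47 B=34 C=38 D=57 E=23] open={R2,R4,R5}
Step 8: commit R5 -> on_hand[A=47 B=34 C=46 D=57 E=31] avail[A=47 B=34 C=38 D=57 E=23] open={R2,R4}
Step 9: reserve R6 C 8 -> on_hand[A=47 B=34 C=46 D=57 E=31] avail[A=47 B=34 C=30 D=57 E=23] open={R2,R4,R6}
Step 10: commit R4 -> on_hand[A=47 B=34 C=46 D=57 E=23] avail[A=47 B=34 C=30 D=57 E=23] open={R2,R6}
Step 11: reserve R7 C 2 -> on_hand[A=47 B=34 C=46 D=57 E=23] avail[A=47 B=34 C=28 D=57 E=23] open={R2,R6,R7}
Step 12: commit R6 -> on_hand[A=47 B=34 C=38 D=57 E=23] avail[A=47 B=34 C=28 D=57 E=23] open={R2,R7}
Step 13: cancel R7 -> on_hand[A=47 B=34 C=38 D=57 E=23] avail[A=47 B=34 C=30 D=57 E=23] open={R2}
Step 14: commit R2 -> on_hand[A=47 B=34 C=30 D=57 E=23] avail[A=47 B=34 C=30 D=57 E=23] open={}
Step 15: reserve R8 A 7 -> on_hand[A=47 B=34 C=30 D=57 E=23] avail[A=40 B=34 C=30 D=57 E=23] open={R8}
Step 16: reserve R9 B 9 -> on_hand[A=47 B=34 C=30 D=57 E=23] avail[A=40 B=25 C=30 D=57 E=23] open={R8,R9}
Step 17: commit R9 -> on_hand[A=47 B=25 C=30 D=57 E=23] avail[A=40 B=25 C=30 D=57 E=23] open={R8}
Step 18: reserve R10 D 1 -> on_hand[A=47 B=25 C=30 D=57 E=23] avail[A=40 B=25 C=30 D=56 E=23] open={R10,R8}
Open reservations: ['R10', 'R8'] -> 2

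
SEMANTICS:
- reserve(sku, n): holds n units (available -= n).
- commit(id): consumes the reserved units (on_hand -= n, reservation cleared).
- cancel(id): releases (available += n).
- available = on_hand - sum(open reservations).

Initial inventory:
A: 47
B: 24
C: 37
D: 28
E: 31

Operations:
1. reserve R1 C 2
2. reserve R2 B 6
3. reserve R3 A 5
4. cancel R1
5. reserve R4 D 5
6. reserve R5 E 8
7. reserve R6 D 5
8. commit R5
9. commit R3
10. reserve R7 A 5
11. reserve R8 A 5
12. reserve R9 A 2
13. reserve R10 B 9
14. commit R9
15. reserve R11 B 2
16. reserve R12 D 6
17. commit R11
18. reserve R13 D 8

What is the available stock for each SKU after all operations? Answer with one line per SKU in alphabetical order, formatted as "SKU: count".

Step 1: reserve R1 C 2 -> on_hand[A=47 B=24 C=37 D=28 E=31] avail[A=47 B=24 C=35 D=28 E=31] open={R1}
Step 2: reserve R2 B 6 -> on_hand[A=47 B=24 C=37 D=28 E=31] avail[A=47 B=18 C=35 D=28 E=31] open={R1,R2}
Step 3: reserve R3 A 5 -> on_hand[A=47 B=24 C=37 D=28 E=31] avail[A=42 B=18 C=35 D=28 E=31] open={R1,R2,R3}
Step 4: cancel R1 -> on_hand[A=47 B=24 C=37 D=28 E=31] avail[A=42 B=18 C=37 D=28 E=31] open={R2,R3}
Step 5: reserve R4 D 5 -> on_hand[A=47 B=24 C=37 D=28 E=31] avail[A=42 B=18 C=37 D=23 E=31] open={R2,R3,R4}
Step 6: reserve R5 E 8 -> on_hand[A=47 B=24 C=37 D=28 E=31] avail[A=42 B=18 C=37 D=23 E=23] open={R2,R3,R4,R5}
Step 7: reserve R6 D 5 -> on_hand[A=47 B=24 C=37 D=28 E=31] avail[A=42 B=18 C=37 D=18 E=23] open={R2,R3,R4,R5,R6}
Step 8: commit R5 -> on_hand[A=47 B=24 C=37 D=28 E=23] avail[A=42 B=18 C=37 D=18 E=23] open={R2,R3,R4,R6}
Step 9: commit R3 -> on_hand[A=42 B=24 C=37 D=28 E=23] avail[A=42 B=18 C=37 D=18 E=23] open={R2,R4,R6}
Step 10: reserve R7 A 5 -> on_hand[A=42 B=24 C=37 D=28 E=23] avail[A=37 B=18 C=37 D=18 E=23] open={R2,R4,R6,R7}
Step 11: reserve R8 A 5 -> on_hand[A=42 B=24 C=37 D=28 E=23] avail[A=32 B=18 C=37 D=18 E=23] open={R2,R4,R6,R7,R8}
Step 12: reserve R9 A 2 -> on_hand[A=42 B=24 C=37 D=28 E=23] avail[A=30 B=18 C=37 D=18 E=23] open={R2,R4,R6,R7,R8,R9}
Step 13: reserve R10 B 9 -> on_hand[A=42 B=24 C=37 D=28 E=23] avail[A=30 B=9 C=37 D=18 E=23] open={R10,R2,R4,R6,R7,R8,R9}
Step 14: commit R9 -> on_hand[A=40 B=24 C=37 D=28 E=23] avail[A=30 B=9 C=37 D=18 E=23] open={R10,R2,R4,R6,R7,R8}
Step 15: reserve R11 B 2 -> on_hand[A=40 B=24 C=37 D=28 E=23] avail[A=30 B=7 C=37 D=18 E=23] open={R10,R11,R2,R4,R6,R7,R8}
Step 16: reserve R12 D 6 -> on_hand[A=40 B=24 C=37 D=28 E=23] avail[A=30 B=7 C=37 D=12 E=23] open={R10,R11,R12,R2,R4,R6,R7,R8}
Step 17: commit R11 -> on_hand[A=40 B=22 C=37 D=28 E=23] avail[A=30 B=7 C=37 D=12 E=23] open={R10,R12,R2,R4,R6,R7,R8}
Step 18: reserve R13 D 8 -> on_hand[A=40 B=22 C=37 D=28 E=23] avail[A=30 B=7 C=37 D=4 E=23] open={R10,R12,R13,R2,R4,R6,R7,R8}

Answer: A: 30
B: 7
C: 37
D: 4
E: 23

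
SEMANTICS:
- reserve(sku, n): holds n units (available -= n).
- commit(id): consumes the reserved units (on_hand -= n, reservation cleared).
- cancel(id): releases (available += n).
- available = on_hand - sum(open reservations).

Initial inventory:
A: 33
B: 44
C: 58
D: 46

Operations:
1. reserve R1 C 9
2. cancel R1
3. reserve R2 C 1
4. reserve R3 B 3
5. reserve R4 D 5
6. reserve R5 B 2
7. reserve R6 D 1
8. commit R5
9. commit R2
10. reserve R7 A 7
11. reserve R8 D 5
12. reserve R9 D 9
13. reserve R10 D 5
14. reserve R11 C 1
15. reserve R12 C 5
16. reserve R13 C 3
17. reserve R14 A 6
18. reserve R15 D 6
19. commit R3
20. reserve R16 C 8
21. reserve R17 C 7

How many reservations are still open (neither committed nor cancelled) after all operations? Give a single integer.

Step 1: reserve R1 C 9 -> on_hand[A=33 B=44 C=58 D=46] avail[A=33 B=44 C=49 D=46] open={R1}
Step 2: cancel R1 -> on_hand[A=33 B=44 C=58 D=46] avail[A=33 B=44 C=58 D=46] open={}
Step 3: reserve R2 C 1 -> on_hand[A=33 B=44 C=58 D=46] avail[A=33 B=44 C=57 D=46] open={R2}
Step 4: reserve R3 B 3 -> on_hand[A=33 B=44 C=58 D=46] avail[A=33 B=41 C=57 D=46] open={R2,R3}
Step 5: reserve R4 D 5 -> on_hand[A=33 B=44 C=58 D=46] avail[A=33 B=41 C=57 D=41] open={R2,R3,R4}
Step 6: reserve R5 B 2 -> on_hand[A=33 B=44 C=58 D=46] avail[A=33 B=39 C=57 D=41] open={R2,R3,R4,R5}
Step 7: reserve R6 D 1 -> on_hand[A=33 B=44 C=58 D=46] avail[A=33 B=39 C=57 D=40] open={R2,R3,R4,R5,R6}
Step 8: commit R5 -> on_hand[A=33 B=42 C=58 D=46] avail[A=33 B=39 C=57 D=40] open={R2,R3,R4,R6}
Step 9: commit R2 -> on_hand[A=33 B=42 C=57 D=46] avail[A=33 B=39 C=57 D=40] open={R3,R4,R6}
Step 10: reserve R7 A 7 -> on_hand[A=33 B=42 C=57 D=46] avail[A=26 B=39 C=57 D=40] open={R3,R4,R6,R7}
Step 11: reserve R8 D 5 -> on_hand[A=33 B=42 C=57 D=46] avail[A=26 B=39 C=57 D=35] open={R3,R4,R6,R7,R8}
Step 12: reserve R9 D 9 -> on_hand[A=33 B=42 C=57 D=46] avail[A=26 B=39 C=57 D=26] open={R3,R4,R6,R7,R8,R9}
Step 13: reserve R10 D 5 -> on_hand[A=33 B=42 C=57 D=46] avail[A=26 B=39 C=57 D=21] open={R10,R3,R4,R6,R7,R8,R9}
Step 14: reserve R11 C 1 -> on_hand[A=33 B=42 C=57 D=46] avail[A=26 B=39 C=56 D=21] open={R10,R11,R3,R4,R6,R7,R8,R9}
Step 15: reserve R12 C 5 -> on_hand[A=33 B=42 C=57 D=46] avail[A=26 B=39 C=51 D=21] open={R10,R11,R12,R3,R4,R6,R7,R8,R9}
Step 16: reserve R13 C 3 -> on_hand[A=33 B=42 C=57 D=46] avail[A=26 B=39 C=48 D=21] open={R10,R11,R12,R13,R3,R4,R6,R7,R8,R9}
Step 17: reserve R14 A 6 -> on_hand[A=33 B=42 C=57 D=46] avail[A=20 B=39 C=48 D=21] open={R10,R11,R12,R13,R14,R3,R4,R6,R7,R8,R9}
Step 18: reserve R15 D 6 -> on_hand[A=33 B=42 C=57 D=46] avail[A=20 B=39 C=48 D=15] open={R10,R11,R12,R13,R14,R15,R3,R4,R6,R7,R8,R9}
Step 19: commit R3 -> on_hand[A=33 B=39 C=57 D=46] avail[A=20 B=39 C=48 D=15] open={R10,R11,R12,R13,R14,R15,R4,R6,R7,R8,R9}
Step 20: reserve R16 C 8 -> on_hand[A=33 B=39 C=57 D=46] avail[A=20 B=39 C=40 D=15] open={R10,R11,R12,R13,R14,R15,R16,R4,R6,R7,R8,R9}
Step 21: reserve R17 C 7 -> on_hand[A=33 B=39 C=57 D=46] avail[A=20 B=39 C=33 D=15] open={R10,R11,R12,R13,R14,R15,R16,R17,R4,R6,R7,R8,R9}
Open reservations: ['R10', 'R11', 'R12', 'R13', 'R14', 'R15', 'R16', 'R17', 'R4', 'R6', 'R7', 'R8', 'R9'] -> 13

Answer: 13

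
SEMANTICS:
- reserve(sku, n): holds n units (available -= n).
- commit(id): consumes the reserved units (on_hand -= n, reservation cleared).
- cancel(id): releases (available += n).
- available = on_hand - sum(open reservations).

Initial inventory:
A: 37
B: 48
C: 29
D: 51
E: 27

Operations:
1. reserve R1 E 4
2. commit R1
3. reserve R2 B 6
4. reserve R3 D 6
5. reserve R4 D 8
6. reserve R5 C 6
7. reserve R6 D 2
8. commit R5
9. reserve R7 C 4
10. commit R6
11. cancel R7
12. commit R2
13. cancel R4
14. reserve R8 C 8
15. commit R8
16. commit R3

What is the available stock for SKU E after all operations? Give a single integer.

Step 1: reserve R1 E 4 -> on_hand[A=37 B=48 C=29 D=51 E=27] avail[A=37 B=48 C=29 D=51 E=23] open={R1}
Step 2: commit R1 -> on_hand[A=37 B=48 C=29 D=51 E=23] avail[A=37 B=48 C=29 D=51 E=23] open={}
Step 3: reserve R2 B 6 -> on_hand[A=37 B=48 C=29 D=51 E=23] avail[A=37 B=42 C=29 D=51 E=23] open={R2}
Step 4: reserve R3 D 6 -> on_hand[A=37 B=48 C=29 D=51 E=23] avail[A=37 B=42 C=29 D=45 E=23] open={R2,R3}
Step 5: reserve R4 D 8 -> on_hand[A=37 B=48 C=29 D=51 E=23] avail[A=37 B=42 C=29 D=37 E=23] open={R2,R3,R4}
Step 6: reserve R5 C 6 -> on_hand[A=37 B=48 C=29 D=51 E=23] avail[A=37 B=42 C=23 D=37 E=23] open={R2,R3,R4,R5}
Step 7: reserve R6 D 2 -> on_hand[A=37 B=48 C=29 D=51 E=23] avail[A=37 B=42 C=23 D=35 E=23] open={R2,R3,R4,R5,R6}
Step 8: commit R5 -> on_hand[A=37 B=48 C=23 D=51 E=23] avail[A=37 B=42 C=23 D=35 E=23] open={R2,R3,R4,R6}
Step 9: reserve R7 C 4 -> on_hand[A=37 B=48 C=23 D=51 E=23] avail[A=37 B=42 C=19 D=35 E=23] open={R2,R3,R4,R6,R7}
Step 10: commit R6 -> on_hand[A=37 B=48 C=23 D=49 E=23] avail[A=37 B=42 C=19 D=35 E=23] open={R2,R3,R4,R7}
Step 11: cancel R7 -> on_hand[A=37 B=48 C=23 D=49 E=23] avail[A=37 B=42 C=23 D=35 E=23] open={R2,R3,R4}
Step 12: commit R2 -> on_hand[A=37 B=42 C=23 D=49 E=23] avail[A=37 B=42 C=23 D=35 E=23] open={R3,R4}
Step 13: cancel R4 -> on_hand[A=37 B=42 C=23 D=49 E=23] avail[A=37 B=42 C=23 D=43 E=23] open={R3}
Step 14: reserve R8 C 8 -> on_hand[A=37 B=42 C=23 D=49 E=23] avail[A=37 B=42 C=15 D=43 E=23] open={R3,R8}
Step 15: commit R8 -> on_hand[A=37 B=42 C=15 D=49 E=23] avail[A=37 B=42 C=15 D=43 E=23] open={R3}
Step 16: commit R3 -> on_hand[A=37 B=42 C=15 D=43 E=23] avail[A=37 B=42 C=15 D=43 E=23] open={}
Final available[E] = 23

Answer: 23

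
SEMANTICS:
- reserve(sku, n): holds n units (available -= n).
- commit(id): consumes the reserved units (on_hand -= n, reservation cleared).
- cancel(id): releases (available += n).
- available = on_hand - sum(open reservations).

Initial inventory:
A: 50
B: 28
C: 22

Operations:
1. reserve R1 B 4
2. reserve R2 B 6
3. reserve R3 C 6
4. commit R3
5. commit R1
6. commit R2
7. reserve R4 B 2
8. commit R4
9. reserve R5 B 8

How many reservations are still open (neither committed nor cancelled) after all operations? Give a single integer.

Answer: 1

Derivation:
Step 1: reserve R1 B 4 -> on_hand[A=50 B=28 C=22] avail[A=50 B=24 C=22] open={R1}
Step 2: reserve R2 B 6 -> on_hand[A=50 B=28 C=22] avail[A=50 B=18 C=22] open={R1,R2}
Step 3: reserve R3 C 6 -> on_hand[A=50 B=28 C=22] avail[A=50 B=18 C=16] open={R1,R2,R3}
Step 4: commit R3 -> on_hand[A=50 B=28 C=16] avail[A=50 B=18 C=16] open={R1,R2}
Step 5: commit R1 -> on_hand[A=50 B=24 C=16] avail[A=50 B=18 C=16] open={R2}
Step 6: commit R2 -> on_hand[A=50 B=18 C=16] avail[A=50 B=18 C=16] open={}
Step 7: reserve R4 B 2 -> on_hand[A=50 B=18 C=16] avail[A=50 B=16 C=16] open={R4}
Step 8: commit R4 -> on_hand[A=50 B=16 C=16] avail[A=50 B=16 C=16] open={}
Step 9: reserve R5 B 8 -> on_hand[A=50 B=16 C=16] avail[A=50 B=8 C=16] open={R5}
Open reservations: ['R5'] -> 1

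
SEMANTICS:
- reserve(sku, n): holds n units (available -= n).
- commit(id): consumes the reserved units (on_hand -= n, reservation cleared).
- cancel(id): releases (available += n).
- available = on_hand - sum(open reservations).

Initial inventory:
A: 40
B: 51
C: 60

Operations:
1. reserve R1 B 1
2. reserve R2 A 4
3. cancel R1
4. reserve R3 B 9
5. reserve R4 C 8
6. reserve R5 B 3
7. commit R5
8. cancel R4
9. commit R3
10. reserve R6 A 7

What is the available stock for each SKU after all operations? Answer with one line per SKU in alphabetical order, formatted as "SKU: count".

Step 1: reserve R1 B 1 -> on_hand[A=40 B=51 C=60] avail[A=40 B=50 C=60] open={R1}
Step 2: reserve R2 A 4 -> on_hand[A=40 B=51 C=60] avail[A=36 B=50 C=60] open={R1,R2}
Step 3: cancel R1 -> on_hand[A=40 B=51 C=60] avail[A=36 B=51 C=60] open={R2}
Step 4: reserve R3 B 9 -> on_hand[A=40 B=51 C=60] avail[A=36 B=42 C=60] open={R2,R3}
Step 5: reserve R4 C 8 -> on_hand[A=40 B=51 C=60] avail[A=36 B=42 C=52] open={R2,R3,R4}
Step 6: reserve R5 B 3 -> on_hand[A=40 B=51 C=60] avail[A=36 B=39 C=52] open={R2,R3,R4,R5}
Step 7: commit R5 -> on_hand[A=40 B=48 C=60] avail[A=36 B=39 C=52] open={R2,R3,R4}
Step 8: cancel R4 -> on_hand[A=40 B=48 C=60] avail[A=36 B=39 C=60] open={R2,R3}
Step 9: commit R3 -> on_hand[A=40 B=39 C=60] avail[A=36 B=39 C=60] open={R2}
Step 10: reserve R6 A 7 -> on_hand[A=40 B=39 C=60] avail[A=29 B=39 C=60] open={R2,R6}

Answer: A: 29
B: 39
C: 60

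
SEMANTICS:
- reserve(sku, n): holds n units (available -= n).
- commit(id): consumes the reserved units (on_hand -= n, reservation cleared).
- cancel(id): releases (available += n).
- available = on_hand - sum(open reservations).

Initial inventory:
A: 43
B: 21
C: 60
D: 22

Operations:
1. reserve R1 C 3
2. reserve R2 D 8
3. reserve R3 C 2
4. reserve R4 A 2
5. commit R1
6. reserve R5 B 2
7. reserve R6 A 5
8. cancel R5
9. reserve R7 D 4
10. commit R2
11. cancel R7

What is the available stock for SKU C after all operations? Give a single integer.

Step 1: reserve R1 C 3 -> on_hand[A=43 B=21 C=60 D=22] avail[A=43 B=21 C=57 D=22] open={R1}
Step 2: reserve R2 D 8 -> on_hand[A=43 B=21 C=60 D=22] avail[A=43 B=21 C=57 D=14] open={R1,R2}
Step 3: reserve R3 C 2 -> on_hand[A=43 B=21 C=60 D=22] avail[A=43 B=21 C=55 D=14] open={R1,R2,R3}
Step 4: reserve R4 A 2 -> on_hand[A=43 B=21 C=60 D=22] avail[A=41 B=21 C=55 D=14] open={R1,R2,R3,R4}
Step 5: commit R1 -> on_hand[A=43 B=21 C=57 D=22] avail[A=41 B=21 C=55 D=14] open={R2,R3,R4}
Step 6: reserve R5 B 2 -> on_hand[A=43 B=21 C=57 D=22] avail[A=41 B=19 C=55 D=14] open={R2,R3,R4,R5}
Step 7: reserve R6 A 5 -> on_hand[A=43 B=21 C=57 D=22] avail[A=36 B=19 C=55 D=14] open={R2,R3,R4,R5,R6}
Step 8: cancel R5 -> on_hand[A=43 B=21 C=57 D=22] avail[A=36 B=21 C=55 D=14] open={R2,R3,R4,R6}
Step 9: reserve R7 D 4 -> on_hand[A=43 B=21 C=57 D=22] avail[A=36 B=21 C=55 D=10] open={R2,R3,R4,R6,R7}
Step 10: commit R2 -> on_hand[A=43 B=21 C=57 D=14] avail[A=36 B=21 C=55 D=10] open={R3,R4,R6,R7}
Step 11: cancel R7 -> on_hand[A=43 B=21 C=57 D=14] avail[A=36 B=21 C=55 D=14] open={R3,R4,R6}
Final available[C] = 55

Answer: 55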